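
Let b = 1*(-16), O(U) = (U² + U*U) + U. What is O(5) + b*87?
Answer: -1337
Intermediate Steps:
O(U) = U + 2*U² (O(U) = (U² + U²) + U = 2*U² + U = U + 2*U²)
b = -16
O(5) + b*87 = 5*(1 + 2*5) - 16*87 = 5*(1 + 10) - 1392 = 5*11 - 1392 = 55 - 1392 = -1337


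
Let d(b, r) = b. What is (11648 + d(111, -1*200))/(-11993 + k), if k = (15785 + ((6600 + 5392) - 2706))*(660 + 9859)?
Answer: 11759/263709856 ≈ 4.4591e-5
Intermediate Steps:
k = 263721849 (k = (15785 + (11992 - 2706))*10519 = (15785 + 9286)*10519 = 25071*10519 = 263721849)
(11648 + d(111, -1*200))/(-11993 + k) = (11648 + 111)/(-11993 + 263721849) = 11759/263709856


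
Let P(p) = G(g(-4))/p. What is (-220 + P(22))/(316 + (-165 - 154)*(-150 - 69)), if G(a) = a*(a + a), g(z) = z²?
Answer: -2164/771947 ≈ -0.0028033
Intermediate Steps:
G(a) = 2*a² (G(a) = a*(2*a) = 2*a²)
P(p) = 512/p (P(p) = (2*((-4)²)²)/p = (2*16²)/p = (2*256)/p = 512/p)
(-220 + P(22))/(316 + (-165 - 154)*(-150 - 69)) = (-220 + 512/22)/(316 + (-165 - 154)*(-150 - 69)) = (-220 + 512*(1/22))/(316 - 319*(-219)) = (-220 + 256/11)/(316 + 69861) = -2164/11/70177 = -2164/11*1/70177 = -2164/771947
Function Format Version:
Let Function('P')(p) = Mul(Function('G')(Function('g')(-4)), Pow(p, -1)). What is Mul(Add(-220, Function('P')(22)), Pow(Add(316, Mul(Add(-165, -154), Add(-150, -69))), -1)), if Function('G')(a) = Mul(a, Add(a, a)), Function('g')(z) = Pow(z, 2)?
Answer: Rational(-2164, 771947) ≈ -0.0028033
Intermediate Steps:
Function('G')(a) = Mul(2, Pow(a, 2)) (Function('G')(a) = Mul(a, Mul(2, a)) = Mul(2, Pow(a, 2)))
Function('P')(p) = Mul(512, Pow(p, -1)) (Function('P')(p) = Mul(Mul(2, Pow(Pow(-4, 2), 2)), Pow(p, -1)) = Mul(Mul(2, Pow(16, 2)), Pow(p, -1)) = Mul(Mul(2, 256), Pow(p, -1)) = Mul(512, Pow(p, -1)))
Mul(Add(-220, Function('P')(22)), Pow(Add(316, Mul(Add(-165, -154), Add(-150, -69))), -1)) = Mul(Add(-220, Mul(512, Pow(22, -1))), Pow(Add(316, Mul(Add(-165, -154), Add(-150, -69))), -1)) = Mul(Add(-220, Mul(512, Rational(1, 22))), Pow(Add(316, Mul(-319, -219)), -1)) = Mul(Add(-220, Rational(256, 11)), Pow(Add(316, 69861), -1)) = Mul(Rational(-2164, 11), Pow(70177, -1)) = Mul(Rational(-2164, 11), Rational(1, 70177)) = Rational(-2164, 771947)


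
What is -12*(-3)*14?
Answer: 504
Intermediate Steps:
-12*(-3)*14 = 36*14 = 504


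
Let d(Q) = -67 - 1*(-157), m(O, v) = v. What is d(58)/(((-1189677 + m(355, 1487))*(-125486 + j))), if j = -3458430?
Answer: 9/425837315204 ≈ 2.1135e-11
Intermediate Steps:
d(Q) = 90 (d(Q) = -67 + 157 = 90)
d(58)/(((-1189677 + m(355, 1487))*(-125486 + j))) = 90/(((-1189677 + 1487)*(-125486 - 3458430))) = 90/((-1188190*(-3583916))) = 90/4258373152040 = 90*(1/4258373152040) = 9/425837315204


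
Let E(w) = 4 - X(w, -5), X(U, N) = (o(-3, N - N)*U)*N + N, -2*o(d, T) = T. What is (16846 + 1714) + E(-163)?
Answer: 18569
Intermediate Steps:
o(d, T) = -T/2
X(U, N) = N (X(U, N) = ((-(N - N)/2)*U)*N + N = ((-½*0)*U)*N + N = (0*U)*N + N = 0*N + N = 0 + N = N)
E(w) = 9 (E(w) = 4 - 1*(-5) = 4 + 5 = 9)
(16846 + 1714) + E(-163) = (16846 + 1714) + 9 = 18560 + 9 = 18569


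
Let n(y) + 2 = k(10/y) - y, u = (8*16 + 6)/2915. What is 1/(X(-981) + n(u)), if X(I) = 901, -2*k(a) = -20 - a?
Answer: 390610/397532659 ≈ 0.00098259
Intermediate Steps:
k(a) = 10 + a/2 (k(a) = -(-20 - a)/2 = 10 + a/2)
u = 134/2915 (u = (128 + 6)*(1/2915) = 134*(1/2915) = 134/2915 ≈ 0.045969)
n(y) = 8 - y + 5/y (n(y) = -2 + ((10 + (10/y)/2) - y) = -2 + ((10 + 5/y) - y) = -2 + (10 - y + 5/y) = 8 - y + 5/y)
1/(X(-981) + n(u)) = 1/(901 + (8 - 1*134/2915 + 5/(134/2915))) = 1/(901 + (8 - 134/2915 + 5*(2915/134))) = 1/(901 + (8 - 134/2915 + 14575/134)) = 1/(901 + 45593049/390610) = 1/(397532659/390610) = 390610/397532659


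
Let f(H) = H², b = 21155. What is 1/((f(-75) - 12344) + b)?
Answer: 1/14436 ≈ 6.9271e-5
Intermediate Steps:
1/((f(-75) - 12344) + b) = 1/(((-75)² - 12344) + 21155) = 1/((5625 - 12344) + 21155) = 1/(-6719 + 21155) = 1/14436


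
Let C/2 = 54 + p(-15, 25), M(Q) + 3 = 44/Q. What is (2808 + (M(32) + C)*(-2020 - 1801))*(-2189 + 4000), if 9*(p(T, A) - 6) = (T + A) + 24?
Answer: -62375966941/72 ≈ -8.6633e+8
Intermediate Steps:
p(T, A) = 26/3 + A/9 + T/9 (p(T, A) = 6 + ((T + A) + 24)/9 = 6 + ((A + T) + 24)/9 = 6 + (24 + A + T)/9 = 6 + (8/3 + A/9 + T/9) = 26/3 + A/9 + T/9)
M(Q) = -3 + 44/Q
C = 1148/9 (C = 2*(54 + (26/3 + (1/9)*25 + (1/9)*(-15))) = 2*(54 + (26/3 + 25/9 - 5/3)) = 2*(54 + 88/9) = 2*(574/9) = 1148/9 ≈ 127.56)
(2808 + (M(32) + C)*(-2020 - 1801))*(-2189 + 4000) = (2808 + ((-3 + 44/32) + 1148/9)*(-2020 - 1801))*(-2189 + 4000) = (2808 + ((-3 + 44*(1/32)) + 1148/9)*(-3821))*1811 = (2808 + ((-3 + 11/8) + 1148/9)*(-3821))*1811 = (2808 + (-13/8 + 1148/9)*(-3821))*1811 = (2808 + (9067/72)*(-3821))*1811 = (2808 - 34645007/72)*1811 = -34442831/72*1811 = -62375966941/72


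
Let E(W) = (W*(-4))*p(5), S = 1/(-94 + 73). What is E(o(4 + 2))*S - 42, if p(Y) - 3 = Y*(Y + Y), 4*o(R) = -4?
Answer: -1094/21 ≈ -52.095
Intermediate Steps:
o(R) = -1 (o(R) = (¼)*(-4) = -1)
p(Y) = 3 + 2*Y² (p(Y) = 3 + Y*(Y + Y) = 3 + Y*(2*Y) = 3 + 2*Y²)
S = -1/21 (S = 1/(-21) = -1/21 ≈ -0.047619)
E(W) = -212*W (E(W) = (W*(-4))*(3 + 2*5²) = (-4*W)*(3 + 2*25) = (-4*W)*(3 + 50) = -4*W*53 = -212*W)
E(o(4 + 2))*S - 42 = -212*(-1)*(-1/21) - 42 = 212*(-1/21) - 42 = -212/21 - 42 = -1094/21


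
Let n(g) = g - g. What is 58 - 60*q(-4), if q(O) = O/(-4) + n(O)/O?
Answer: -2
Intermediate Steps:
n(g) = 0
q(O) = -O/4 (q(O) = O/(-4) + 0/O = O*(-1/4) + 0 = -O/4 + 0 = -O/4)
58 - 60*q(-4) = 58 - (-15)*(-4) = 58 - 60*1 = 58 - 60 = -2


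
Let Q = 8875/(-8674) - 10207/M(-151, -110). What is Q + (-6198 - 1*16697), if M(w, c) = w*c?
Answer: -824709069892/36018785 ≈ -22897.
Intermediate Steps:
M(w, c) = c*w
Q = -58987317/36018785 (Q = 8875/(-8674) - 10207/((-110*(-151))) = 8875*(-1/8674) - 10207/16610 = -8875/8674 - 10207*1/16610 = -8875/8674 - 10207/16610 = -58987317/36018785 ≈ -1.6377)
Q + (-6198 - 1*16697) = -58987317/36018785 + (-6198 - 1*16697) = -58987317/36018785 + (-6198 - 16697) = -58987317/36018785 - 22895 = -824709069892/36018785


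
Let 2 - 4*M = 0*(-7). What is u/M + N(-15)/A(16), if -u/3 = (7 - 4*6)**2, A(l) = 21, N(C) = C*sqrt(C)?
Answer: -1734 - 5*I*sqrt(15)/7 ≈ -1734.0 - 2.7664*I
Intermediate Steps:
N(C) = C**(3/2)
u = -867 (u = -3*(7 - 4*6)**2 = -3*(7 - 24)**2 = -3*(-17)**2 = -3*289 = -867)
M = 1/2 (M = 1/2 - 0*(-7) = 1/2 - 1/4*0 = 1/2 + 0 = 1/2 ≈ 0.50000)
u/M + N(-15)/A(16) = -867/1/2 + (-15)**(3/2)/21 = -867*2 - 15*I*sqrt(15)*(1/21) = -1734 - 5*I*sqrt(15)/7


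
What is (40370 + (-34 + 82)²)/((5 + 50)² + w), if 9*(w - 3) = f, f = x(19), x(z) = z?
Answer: 384066/27271 ≈ 14.083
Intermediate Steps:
f = 19
w = 46/9 (w = 3 + (⅑)*19 = 3 + 19/9 = 46/9 ≈ 5.1111)
(40370 + (-34 + 82)²)/((5 + 50)² + w) = (40370 + (-34 + 82)²)/((5 + 50)² + 46/9) = (40370 + 48²)/(55² + 46/9) = (40370 + 2304)/(3025 + 46/9) = 42674/(27271/9) = 42674*(9/27271) = 384066/27271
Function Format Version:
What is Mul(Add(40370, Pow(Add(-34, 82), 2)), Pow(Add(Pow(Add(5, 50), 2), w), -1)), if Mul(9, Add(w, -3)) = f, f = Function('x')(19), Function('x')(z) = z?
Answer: Rational(384066, 27271) ≈ 14.083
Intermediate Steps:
f = 19
w = Rational(46, 9) (w = Add(3, Mul(Rational(1, 9), 19)) = Add(3, Rational(19, 9)) = Rational(46, 9) ≈ 5.1111)
Mul(Add(40370, Pow(Add(-34, 82), 2)), Pow(Add(Pow(Add(5, 50), 2), w), -1)) = Mul(Add(40370, Pow(Add(-34, 82), 2)), Pow(Add(Pow(Add(5, 50), 2), Rational(46, 9)), -1)) = Mul(Add(40370, Pow(48, 2)), Pow(Add(Pow(55, 2), Rational(46, 9)), -1)) = Mul(Add(40370, 2304), Pow(Add(3025, Rational(46, 9)), -1)) = Mul(42674, Pow(Rational(27271, 9), -1)) = Mul(42674, Rational(9, 27271)) = Rational(384066, 27271)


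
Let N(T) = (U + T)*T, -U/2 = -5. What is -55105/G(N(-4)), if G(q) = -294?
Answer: 55105/294 ≈ 187.43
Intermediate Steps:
U = 10 (U = -2*(-5) = 10)
N(T) = T*(10 + T) (N(T) = (10 + T)*T = T*(10 + T))
-55105/G(N(-4)) = -55105/(-294) = -55105*(-1/294) = 55105/294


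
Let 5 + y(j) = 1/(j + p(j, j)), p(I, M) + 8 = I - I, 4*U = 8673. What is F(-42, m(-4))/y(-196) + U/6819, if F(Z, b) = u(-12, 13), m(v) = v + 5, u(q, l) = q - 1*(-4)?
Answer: 17789855/9282932 ≈ 1.9164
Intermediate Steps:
U = 8673/4 (U = (¼)*8673 = 8673/4 ≈ 2168.3)
u(q, l) = 4 + q (u(q, l) = q + 4 = 4 + q)
m(v) = 5 + v
F(Z, b) = -8 (F(Z, b) = 4 - 12 = -8)
p(I, M) = -8 (p(I, M) = -8 + (I - I) = -8 + 0 = -8)
y(j) = -5 + 1/(-8 + j) (y(j) = -5 + 1/(j - 8) = -5 + 1/(-8 + j))
F(-42, m(-4))/y(-196) + U/6819 = -8*(-8 - 196)/(41 - 5*(-196)) + (8673/4)/6819 = -8*(-204/(41 + 980)) + (8673/4)*(1/6819) = -8/((-1/204*1021)) + 2891/9092 = -8/(-1021/204) + 2891/9092 = -8*(-204/1021) + 2891/9092 = 1632/1021 + 2891/9092 = 17789855/9282932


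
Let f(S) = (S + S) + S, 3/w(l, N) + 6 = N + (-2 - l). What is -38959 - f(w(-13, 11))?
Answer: -623353/16 ≈ -38960.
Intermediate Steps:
w(l, N) = 3/(-8 + N - l) (w(l, N) = 3/(-6 + (N + (-2 - l))) = 3/(-6 + (-2 + N - l)) = 3/(-8 + N - l))
f(S) = 3*S (f(S) = 2*S + S = 3*S)
-38959 - f(w(-13, 11)) = -38959 - 3*(-3/(8 - 13 - 1*11)) = -38959 - 3*(-3/(8 - 13 - 11)) = -38959 - 3*(-3/(-16)) = -38959 - 3*(-3*(-1/16)) = -38959 - 3*3/16 = -38959 - 1*9/16 = -38959 - 9/16 = -623353/16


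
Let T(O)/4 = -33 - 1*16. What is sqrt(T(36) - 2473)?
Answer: I*sqrt(2669) ≈ 51.662*I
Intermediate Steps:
T(O) = -196 (T(O) = 4*(-33 - 1*16) = 4*(-33 - 16) = 4*(-49) = -196)
sqrt(T(36) - 2473) = sqrt(-196 - 2473) = sqrt(-2669) = I*sqrt(2669)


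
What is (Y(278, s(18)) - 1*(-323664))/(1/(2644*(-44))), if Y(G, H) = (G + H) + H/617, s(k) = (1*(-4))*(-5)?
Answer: -23253771800864/617 ≈ -3.7688e+10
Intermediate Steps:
s(k) = 20 (s(k) = -4*(-5) = 20)
Y(G, H) = G + 618*H/617 (Y(G, H) = (G + H) + H*(1/617) = (G + H) + H/617 = G + 618*H/617)
(Y(278, s(18)) - 1*(-323664))/(1/(2644*(-44))) = ((278 + (618/617)*20) - 1*(-323664))/(1/(2644*(-44))) = ((278 + 12360/617) + 323664)/(1/(-116336)) = (183886/617 + 323664)/(-1/116336) = (199884574/617)*(-116336) = -23253771800864/617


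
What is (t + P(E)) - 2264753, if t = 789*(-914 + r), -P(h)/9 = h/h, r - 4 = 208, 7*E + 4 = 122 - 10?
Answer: -2818640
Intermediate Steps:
E = 108/7 (E = -4/7 + (122 - 10)/7 = -4/7 + (⅐)*112 = -4/7 + 16 = 108/7 ≈ 15.429)
r = 212 (r = 4 + 208 = 212)
P(h) = -9 (P(h) = -9*h/h = -9*1 = -9)
t = -553878 (t = 789*(-914 + 212) = 789*(-702) = -553878)
(t + P(E)) - 2264753 = (-553878 - 9) - 2264753 = -553887 - 2264753 = -2818640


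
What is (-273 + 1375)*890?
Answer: 980780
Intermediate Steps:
(-273 + 1375)*890 = 1102*890 = 980780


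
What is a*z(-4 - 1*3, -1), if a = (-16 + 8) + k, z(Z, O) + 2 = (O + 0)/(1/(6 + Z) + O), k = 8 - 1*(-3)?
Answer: -9/2 ≈ -4.5000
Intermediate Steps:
k = 11 (k = 8 + 3 = 11)
z(Z, O) = -2 + O/(O + 1/(6 + Z)) (z(Z, O) = -2 + (O + 0)/(1/(6 + Z) + O) = -2 + O/(O + 1/(6 + Z)))
a = 3 (a = (-16 + 8) + 11 = -8 + 11 = 3)
a*z(-4 - 1*3, -1) = 3*((-2 - 6*(-1) - 1*(-1)*(-4 - 1*3))/(1 + 6*(-1) - (-4 - 1*3))) = 3*((-2 + 6 - 1*(-1)*(-4 - 3))/(1 - 6 - (-4 - 3))) = 3*((-2 + 6 - 1*(-1)*(-7))/(1 - 6 - 1*(-7))) = 3*((-2 + 6 - 7)/(1 - 6 + 7)) = 3*(-3/2) = -9/2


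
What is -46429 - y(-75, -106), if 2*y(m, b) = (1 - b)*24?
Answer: -47713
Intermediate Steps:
y(m, b) = 12 - 12*b (y(m, b) = ((1 - b)*24)/2 = (24 - 24*b)/2 = 12 - 12*b)
-46429 - y(-75, -106) = -46429 - (12 - 12*(-106)) = -46429 - (12 + 1272) = -46429 - 1*1284 = -46429 - 1284 = -47713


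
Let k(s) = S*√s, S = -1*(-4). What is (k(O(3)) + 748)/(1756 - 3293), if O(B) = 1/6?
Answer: -748/1537 - 2*√6/4611 ≈ -0.48772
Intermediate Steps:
S = 4
O(B) = ⅙ (O(B) = 1*(⅙) = ⅙)
k(s) = 4*√s
(k(O(3)) + 748)/(1756 - 3293) = (4*√(⅙) + 748)/(1756 - 3293) = (4*(√6/6) + 748)/(-1537) = (2*√6/3 + 748)*(-1/1537) = (748 + 2*√6/3)*(-1/1537) = -748/1537 - 2*√6/4611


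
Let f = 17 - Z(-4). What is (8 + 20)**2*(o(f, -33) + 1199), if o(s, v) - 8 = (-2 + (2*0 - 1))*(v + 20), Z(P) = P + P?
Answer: 976864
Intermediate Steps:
Z(P) = 2*P
f = 25 (f = 17 - 2*(-4) = 17 - 1*(-8) = 17 + 8 = 25)
o(s, v) = -52 - 3*v (o(s, v) = 8 + (-2 + (2*0 - 1))*(v + 20) = 8 + (-2 + (0 - 1))*(20 + v) = 8 + (-2 - 1)*(20 + v) = 8 - 3*(20 + v) = 8 + (-60 - 3*v) = -52 - 3*v)
(8 + 20)**2*(o(f, -33) + 1199) = (8 + 20)**2*((-52 - 3*(-33)) + 1199) = 28**2*((-52 + 99) + 1199) = 784*(47 + 1199) = 784*1246 = 976864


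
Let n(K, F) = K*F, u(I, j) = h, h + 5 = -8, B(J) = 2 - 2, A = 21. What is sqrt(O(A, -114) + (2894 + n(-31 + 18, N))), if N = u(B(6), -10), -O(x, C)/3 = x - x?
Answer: sqrt(3063) ≈ 55.344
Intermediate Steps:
B(J) = 0
h = -13 (h = -5 - 8 = -13)
O(x, C) = 0 (O(x, C) = -3*(x - x) = -3*0 = 0)
u(I, j) = -13
N = -13
n(K, F) = F*K
sqrt(O(A, -114) + (2894 + n(-31 + 18, N))) = sqrt(0 + (2894 - 13*(-31 + 18))) = sqrt(0 + (2894 - 13*(-13))) = sqrt(0 + (2894 + 169)) = sqrt(0 + 3063) = sqrt(3063)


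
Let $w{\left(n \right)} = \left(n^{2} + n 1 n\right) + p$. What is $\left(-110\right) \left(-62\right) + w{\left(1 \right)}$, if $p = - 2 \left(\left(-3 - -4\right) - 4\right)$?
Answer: $6828$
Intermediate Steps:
$p = 6$ ($p = - 2 \left(\left(-3 + 4\right) - 4\right) = - 2 \left(1 - 4\right) = \left(-2\right) \left(-3\right) = 6$)
$w{\left(n \right)} = 6 + 2 n^{2}$ ($w{\left(n \right)} = \left(n^{2} + n 1 n\right) + 6 = \left(n^{2} + n n\right) + 6 = \left(n^{2} + n^{2}\right) + 6 = 2 n^{2} + 6 = 6 + 2 n^{2}$)
$\left(-110\right) \left(-62\right) + w{\left(1 \right)} = \left(-110\right) \left(-62\right) + \left(6 + 2 \cdot 1^{2}\right) = 6820 + \left(6 + 2 \cdot 1\right) = 6820 + \left(6 + 2\right) = 6820 + 8 = 6828$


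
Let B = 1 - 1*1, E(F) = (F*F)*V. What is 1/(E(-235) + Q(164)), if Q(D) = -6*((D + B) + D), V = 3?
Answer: 1/163707 ≈ 6.1085e-6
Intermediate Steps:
E(F) = 3*F² (E(F) = (F*F)*3 = F²*3 = 3*F²)
B = 0 (B = 1 - 1 = 0)
Q(D) = -12*D (Q(D) = -6*((D + 0) + D) = -6*(D + D) = -12*D)
1/(E(-235) + Q(164)) = 1/(3*(-235)² - 12*164) = 1/(3*55225 - 1968) = 1/(165675 - 1968) = 1/163707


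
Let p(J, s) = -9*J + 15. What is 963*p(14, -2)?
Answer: -106893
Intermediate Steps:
p(J, s) = 15 - 9*J
963*p(14, -2) = 963*(15 - 9*14) = 963*(15 - 126) = 963*(-111) = -106893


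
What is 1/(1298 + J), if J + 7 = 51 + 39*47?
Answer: 1/3175 ≈ 0.00031496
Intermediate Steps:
J = 1877 (J = -7 + (51 + 39*47) = -7 + (51 + 1833) = -7 + 1884 = 1877)
1/(1298 + J) = 1/(1298 + 1877) = 1/3175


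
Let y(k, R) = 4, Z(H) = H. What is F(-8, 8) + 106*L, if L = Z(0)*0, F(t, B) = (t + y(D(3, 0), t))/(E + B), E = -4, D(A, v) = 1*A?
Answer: -1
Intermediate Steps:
D(A, v) = A
F(t, B) = (4 + t)/(-4 + B) (F(t, B) = (t + 4)/(-4 + B) = (4 + t)/(-4 + B))
L = 0 (L = 0*0 = 0)
F(-8, 8) + 106*L = (4 - 8)/(-4 + 8) + 106*0 = -4/4 + 0 = (¼)*(-4) + 0 = -1 + 0 = -1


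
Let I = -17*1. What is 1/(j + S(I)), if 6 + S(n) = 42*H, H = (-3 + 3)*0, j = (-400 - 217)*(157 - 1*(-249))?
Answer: -1/250508 ≈ -3.9919e-6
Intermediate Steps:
j = -250502 (j = -617*(157 + 249) = -617*406 = -250502)
H = 0 (H = 0*0 = 0)
I = -17
S(n) = -6 (S(n) = -6 + 42*0 = -6 + 0 = -6)
1/(j + S(I)) = 1/(-250502 - 6) = 1/(-250508) = -1/250508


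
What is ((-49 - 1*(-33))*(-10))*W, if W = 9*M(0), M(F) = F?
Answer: 0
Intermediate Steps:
W = 0 (W = 9*0 = 0)
((-49 - 1*(-33))*(-10))*W = ((-49 - 1*(-33))*(-10))*0 = ((-49 + 33)*(-10))*0 = -16*(-10)*0 = 160*0 = 0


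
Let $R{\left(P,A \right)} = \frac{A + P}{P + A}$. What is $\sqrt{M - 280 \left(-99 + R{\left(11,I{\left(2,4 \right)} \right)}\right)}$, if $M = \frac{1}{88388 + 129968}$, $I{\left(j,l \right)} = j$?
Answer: $\frac{\sqrt{327080291223549}}{109178} \approx 165.65$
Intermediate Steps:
$R{\left(P,A \right)} = 1$ ($R{\left(P,A \right)} = \frac{A + P}{A + P} = 1$)
$M = \frac{1}{218356} \approx 4.5797 \cdot 10^{-6}$
$\sqrt{M - 280 \left(-99 + R{\left(11,I{\left(2,4 \right)} \right)}\right)} = \sqrt{\frac{1}{218356} - 280 \left(-99 + 1\right)} = \sqrt{\frac{1}{218356} - -27440} = \sqrt{\frac{1}{218356} + 27440} = \sqrt{\frac{5991688641}{218356}} = \frac{\sqrt{327080291223549}}{109178}$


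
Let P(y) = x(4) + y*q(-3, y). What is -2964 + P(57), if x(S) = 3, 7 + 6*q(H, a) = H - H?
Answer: -6055/2 ≈ -3027.5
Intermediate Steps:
q(H, a) = -7/6 (q(H, a) = -7/6 + (H - H)/6 = -7/6 + (⅙)*0 = -7/6 + 0 = -7/6)
P(y) = 3 - 7*y/6 (P(y) = 3 + y*(-7/6) = 3 - 7*y/6)
-2964 + P(57) = -2964 + (3 - 7/6*57) = -2964 + (3 - 133/2) = -2964 - 127/2 = -6055/2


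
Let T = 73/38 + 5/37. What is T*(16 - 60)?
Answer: -63602/703 ≈ -90.472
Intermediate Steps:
T = 2891/1406 (T = 73*(1/38) + 5*(1/37) = 73/38 + 5/37 = 2891/1406 ≈ 2.0562)
T*(16 - 60) = 2891*(16 - 60)/1406 = (2891/1406)*(-44) = -63602/703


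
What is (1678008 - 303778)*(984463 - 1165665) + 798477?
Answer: -249012425983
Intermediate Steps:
(1678008 - 303778)*(984463 - 1165665) + 798477 = 1374230*(-181202) + 798477 = -249013224460 + 798477 = -249012425983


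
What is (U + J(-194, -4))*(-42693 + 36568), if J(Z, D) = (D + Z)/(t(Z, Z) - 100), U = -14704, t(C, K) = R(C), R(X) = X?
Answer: 90057875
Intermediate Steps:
t(C, K) = C
J(Z, D) = (D + Z)/(-100 + Z) (J(Z, D) = (D + Z)/(Z - 100) = (D + Z)/(-100 + Z))
(U + J(-194, -4))*(-42693 + 36568) = (-14704 + (-4 - 194)/(-100 - 194))*(-42693 + 36568) = (-14704 - 198/(-294))*(-6125) = (-14704 - 1/294*(-198))*(-6125) = (-14704 + 33/49)*(-6125) = -720463/49*(-6125) = 90057875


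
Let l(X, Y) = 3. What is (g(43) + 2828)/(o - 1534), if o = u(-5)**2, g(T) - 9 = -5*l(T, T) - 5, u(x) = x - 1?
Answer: -2817/1498 ≈ -1.8805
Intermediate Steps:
u(x) = -1 + x
g(T) = -11 (g(T) = 9 + (-5*3 - 5) = 9 + (-15 - 5) = 9 - 20 = -11)
o = 36 (o = (-1 - 5)**2 = (-6)**2 = 36)
(g(43) + 2828)/(o - 1534) = (-11 + 2828)/(36 - 1534) = 2817/(-1498) = 2817*(-1/1498) = -2817/1498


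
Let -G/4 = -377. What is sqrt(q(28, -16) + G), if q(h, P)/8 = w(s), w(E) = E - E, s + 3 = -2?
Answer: 2*sqrt(377) ≈ 38.833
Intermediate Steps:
s = -5 (s = -3 - 2 = -5)
w(E) = 0
q(h, P) = 0 (q(h, P) = 8*0 = 0)
G = 1508 (G = -4*(-377) = 1508)
sqrt(q(28, -16) + G) = sqrt(0 + 1508) = sqrt(1508) = 2*sqrt(377)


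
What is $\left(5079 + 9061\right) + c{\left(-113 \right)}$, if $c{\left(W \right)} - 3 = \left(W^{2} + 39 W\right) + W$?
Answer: $22392$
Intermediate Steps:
$c{\left(W \right)} = 3 + W^{2} + 40 W$ ($c{\left(W \right)} = 3 + \left(\left(W^{2} + 39 W\right) + W\right) = 3 + \left(W^{2} + 40 W\right) = 3 + W^{2} + 40 W$)
$\left(5079 + 9061\right) + c{\left(-113 \right)} = \left(5079 + 9061\right) + \left(3 + \left(-113\right)^{2} + 40 \left(-113\right)\right) = 14140 + \left(3 + 12769 - 4520\right) = 14140 + 8252 = 22392$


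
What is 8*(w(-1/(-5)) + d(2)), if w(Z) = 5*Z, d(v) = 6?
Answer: 56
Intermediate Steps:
8*(w(-1/(-5)) + d(2)) = 8*(5*(-1/(-5)) + 6) = 8*(5*(-1*(-⅕)) + 6) = 8*(5*(⅕) + 6) = 8*(1 + 6) = 8*7 = 56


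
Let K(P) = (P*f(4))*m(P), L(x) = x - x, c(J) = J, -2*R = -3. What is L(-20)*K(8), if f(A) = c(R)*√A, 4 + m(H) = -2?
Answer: 0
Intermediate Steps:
R = 3/2 (R = -½*(-3) = 3/2 ≈ 1.5000)
m(H) = -6 (m(H) = -4 - 2 = -6)
f(A) = 3*√A/2
L(x) = 0
K(P) = -18*P (K(P) = (P*(3*√4/2))*(-6) = (P*((3/2)*2))*(-6) = (P*3)*(-6) = (3*P)*(-6) = -18*P)
L(-20)*K(8) = 0*(-18*8) = 0*(-144) = 0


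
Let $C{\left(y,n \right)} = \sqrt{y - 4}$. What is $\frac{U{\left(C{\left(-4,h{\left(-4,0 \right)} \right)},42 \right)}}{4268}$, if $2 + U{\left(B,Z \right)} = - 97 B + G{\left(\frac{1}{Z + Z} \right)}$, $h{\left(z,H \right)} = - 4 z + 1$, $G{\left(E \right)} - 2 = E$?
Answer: $\frac{1}{358512} - \frac{i \sqrt{2}}{22} \approx 2.7893 \cdot 10^{-6} - 0.064282 i$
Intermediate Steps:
$G{\left(E \right)} = 2 + E$
$h{\left(z,H \right)} = 1 - 4 z$
$C{\left(y,n \right)} = \sqrt{-4 + y}$
$U{\left(B,Z \right)} = \frac{1}{2 Z} - 97 B$ ($U{\left(B,Z \right)} = -2 - \left(-2 - \frac{1}{Z + Z} + 97 B\right) = -2 - \left(-2 - \frac{1}{2 Z} + 97 B\right) = -2 - \left(-2 + 97 B - \frac{1}{2 Z}\right) = -2 + \left(2 + \frac{1}{2 Z} - 97 B\right) = \frac{1}{2 Z} - 97 B$)
$\frac{U{\left(C{\left(-4,h{\left(-4,0 \right)} \right)},42 \right)}}{4268} = \frac{\frac{1}{2 \cdot 42} - 97 \sqrt{-4 - 4}}{4268} = \left(\frac{1}{2} \cdot \frac{1}{42} - 97 \sqrt{-8}\right) \frac{1}{4268} = \left(\frac{1}{84} - 97 \cdot 2 i \sqrt{2}\right) \frac{1}{4268} = \left(\frac{1}{84} - 194 i \sqrt{2}\right) \frac{1}{4268} = \frac{1}{358512} - \frac{i \sqrt{2}}{22}$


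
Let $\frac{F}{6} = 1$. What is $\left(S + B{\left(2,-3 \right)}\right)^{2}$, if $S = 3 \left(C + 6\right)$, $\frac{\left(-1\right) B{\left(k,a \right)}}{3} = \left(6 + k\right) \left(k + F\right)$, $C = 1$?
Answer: $29241$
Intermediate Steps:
$F = 6$ ($F = 6 \cdot 1 = 6$)
$B{\left(k,a \right)} = - 3 \left(6 + k\right)^{2}$ ($B{\left(k,a \right)} = - 3 \left(6 + k\right) \left(k + 6\right) = - 3 \left(6 + k\right) \left(6 + k\right) = - 3 \left(6 + k\right)^{2}$)
$S = 21$ ($S = 3 \left(1 + 6\right) = 3 \cdot 7 = 21$)
$\left(S + B{\left(2,-3 \right)}\right)^{2} = \left(21 - \left(180 + 12\right)\right)^{2} = \left(21 - 192\right)^{2} = \left(-171\right)^{2} = 29241$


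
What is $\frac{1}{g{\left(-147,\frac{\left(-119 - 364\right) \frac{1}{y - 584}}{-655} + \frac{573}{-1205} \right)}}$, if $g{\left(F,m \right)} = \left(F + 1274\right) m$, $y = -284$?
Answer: $- \frac{19574020}{10508645007} \approx -0.0018627$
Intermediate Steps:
$g{\left(F,m \right)} = m \left(1274 + F\right)$ ($g{\left(F,m \right)} = \left(1274 + F\right) m = m \left(1274 + F\right)$)
$\frac{1}{g{\left(-147,\frac{\left(-119 - 364\right) \frac{1}{y - 584}}{-655} + \frac{573}{-1205} \right)}} = \frac{1}{\left(\frac{\left(-119 - 364\right) \frac{1}{-284 - 584}}{-655} + \frac{573}{-1205}\right) \left(1274 - 147\right)} = \frac{1}{\left(- \frac{483}{-868} \left(- \frac{1}{655}\right) + 573 \left(- \frac{1}{1205}\right)\right) 1127} = \frac{1}{\left(\left(-483\right) \left(- \frac{1}{868}\right) \left(- \frac{1}{655}\right) - \frac{573}{1205}\right) 1127} = \frac{1}{\left(\frac{69}{124} \left(- \frac{1}{655}\right) - \frac{573}{1205}\right) 1127} = \frac{1}{\left(- \frac{69}{81220} - \frac{573}{1205}\right) 1127} = \frac{1}{\left(- \frac{9324441}{19574020}\right) 1127} = \frac{1}{- \frac{10508645007}{19574020}} = - \frac{19574020}{10508645007}$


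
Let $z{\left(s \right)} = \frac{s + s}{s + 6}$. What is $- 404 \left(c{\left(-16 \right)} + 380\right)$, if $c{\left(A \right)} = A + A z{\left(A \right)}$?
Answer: $- \frac{631856}{5} \approx -1.2637 \cdot 10^{5}$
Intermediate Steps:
$z{\left(s \right)} = \frac{2 s}{6 + s}$
$c{\left(A \right)} = A + \frac{2 A^{2}}{6 + A}$ ($c{\left(A \right)} = A + A \frac{2 A}{6 + A} = A + \frac{2 A^{2}}{6 + A}$)
$- 404 \left(c{\left(-16 \right)} + 380\right) = - 404 \left(3 \left(-16\right) \frac{1}{6 - 16} \left(2 - 16\right) + 380\right) = - 404 \left(3 \left(-16\right) \frac{1}{-10} \left(-14\right) + 380\right) = - 404 \left(3 \left(-16\right) \left(- \frac{1}{10}\right) \left(-14\right) + 380\right) = - 404 \left(- \frac{336}{5} + 380\right) = \left(-404\right) \frac{1564}{5} = - \frac{631856}{5}$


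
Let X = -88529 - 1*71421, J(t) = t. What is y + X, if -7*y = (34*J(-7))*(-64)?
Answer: -162126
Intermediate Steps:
y = -2176 (y = -34*(-7)*(-64)/7 = -(-34)*(-64) = -⅐*15232 = -2176)
X = -159950 (X = -88529 - 71421 = -159950)
y + X = -2176 - 159950 = -162126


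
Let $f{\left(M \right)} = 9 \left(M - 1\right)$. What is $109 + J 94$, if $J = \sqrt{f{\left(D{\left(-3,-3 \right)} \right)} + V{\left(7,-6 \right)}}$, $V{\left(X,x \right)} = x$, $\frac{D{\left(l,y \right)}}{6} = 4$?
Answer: $109 + 94 \sqrt{201} \approx 1441.7$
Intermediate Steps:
$D{\left(l,y \right)} = 24$ ($D{\left(l,y \right)} = 6 \cdot 4 = 24$)
$f{\left(M \right)} = -9 + 9 M$ ($f{\left(M \right)} = 9 \left(-1 + M\right) = -9 + 9 M$)
$J = \sqrt{201}$ ($J = \sqrt{\left(-9 + 9 \cdot 24\right) - 6} = \sqrt{\left(-9 + 216\right) - 6} = \sqrt{207 - 6} = \sqrt{201} \approx 14.177$)
$109 + J 94 = 109 + \sqrt{201} \cdot 94 = 109 + 94 \sqrt{201}$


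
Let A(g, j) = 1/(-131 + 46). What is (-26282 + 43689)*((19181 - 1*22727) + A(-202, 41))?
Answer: -5246661277/85 ≈ -6.1725e+7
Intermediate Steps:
A(g, j) = -1/85 (A(g, j) = 1/(-85) = -1/85)
(-26282 + 43689)*((19181 - 1*22727) + A(-202, 41)) = (-26282 + 43689)*((19181 - 1*22727) - 1/85) = 17407*((19181 - 22727) - 1/85) = 17407*(-3546 - 1/85) = 17407*(-301411/85) = -5246661277/85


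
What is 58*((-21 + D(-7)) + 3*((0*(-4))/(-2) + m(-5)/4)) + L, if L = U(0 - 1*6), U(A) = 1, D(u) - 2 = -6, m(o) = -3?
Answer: -3159/2 ≈ -1579.5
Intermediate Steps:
D(u) = -4 (D(u) = 2 - 6 = -4)
L = 1
58*((-21 + D(-7)) + 3*((0*(-4))/(-2) + m(-5)/4)) + L = 58*((-21 - 4) + 3*((0*(-4))/(-2) - 3/4)) + 1 = 58*(-25 + 3*(0*(-½) - 3*¼)) + 1 = 58*(-25 + 3*(0 - ¾)) + 1 = 58*(-25 + 3*(-¾)) + 1 = 58*(-25 - 9/4) + 1 = 58*(-109/4) + 1 = -3161/2 + 1 = -3159/2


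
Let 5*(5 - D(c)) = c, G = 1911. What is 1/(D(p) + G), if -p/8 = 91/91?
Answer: 5/9588 ≈ 0.00052148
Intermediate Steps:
p = -8 (p = -728/91 = -8*1 = -8)
D(c) = 5 - c/5
1/(D(p) + G) = 1/((5 - 1/5*(-8)) + 1911) = 1/((5 + 8/5) + 1911) = 1/(33/5 + 1911) = 1/(9588/5) = 5/9588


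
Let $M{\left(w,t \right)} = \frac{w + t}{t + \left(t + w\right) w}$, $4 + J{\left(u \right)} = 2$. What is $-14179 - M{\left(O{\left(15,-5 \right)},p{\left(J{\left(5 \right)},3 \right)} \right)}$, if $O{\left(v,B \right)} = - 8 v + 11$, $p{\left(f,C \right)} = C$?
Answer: $- \frac{163866597}{11557} \approx -14179.0$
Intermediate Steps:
$J{\left(u \right)} = -2$ ($J{\left(u \right)} = -4 + 2 = -2$)
$O{\left(v,B \right)} = 11 - 8 v$
$M{\left(w,t \right)} = \frac{t + w}{t + w \left(t + w\right)}$
$-14179 - M{\left(O{\left(15,-5 \right)},p{\left(J{\left(5 \right)},3 \right)} \right)} = -14179 - \frac{3 + \left(11 - 120\right)}{3 + \left(11 - 120\right)^{2} + 3 \left(11 - 120\right)} = -14179 - \frac{3 - 109}{3 + \left(-109\right)^{2} + 3 \left(-109\right)} = -14179 - \frac{1}{3 + 11881 - 327} \left(-106\right) = -14179 - \frac{1}{11557} \left(-106\right) = -14179 - - \frac{106}{11557} = -14179 + \frac{106}{11557} = - \frac{163866597}{11557}$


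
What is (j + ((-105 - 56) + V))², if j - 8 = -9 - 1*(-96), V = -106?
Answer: 29584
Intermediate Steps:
j = 95 (j = 8 + (-9 - 1*(-96)) = 8 + (-9 + 96) = 8 + 87 = 95)
(j + ((-105 - 56) + V))² = (95 + ((-105 - 56) - 106))² = (95 + (-161 - 106))² = (95 - 267)² = (-172)² = 29584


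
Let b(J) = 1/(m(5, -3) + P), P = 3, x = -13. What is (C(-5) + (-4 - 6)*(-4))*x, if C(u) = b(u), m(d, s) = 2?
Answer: -2613/5 ≈ -522.60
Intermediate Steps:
b(J) = ⅕ (b(J) = 1/(2 + 3) = 1/5 = ⅕)
C(u) = ⅕
(C(-5) + (-4 - 6)*(-4))*x = (⅕ + (-4 - 6)*(-4))*(-13) = (⅕ - 10*(-4))*(-13) = (⅕ + 40)*(-13) = (201/5)*(-13) = -2613/5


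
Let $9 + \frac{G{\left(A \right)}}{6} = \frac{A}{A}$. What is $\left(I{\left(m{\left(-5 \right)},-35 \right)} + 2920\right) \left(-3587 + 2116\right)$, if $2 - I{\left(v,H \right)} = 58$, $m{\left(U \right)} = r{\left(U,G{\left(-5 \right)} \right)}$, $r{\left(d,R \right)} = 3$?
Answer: $-4212944$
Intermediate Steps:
$G{\left(A \right)} = -48$ ($G{\left(A \right)} = -54 + 6 \frac{A}{A} = -54 + 6 \cdot 1 = -54 + 6 = -48$)
$m{\left(U \right)} = 3$
$I{\left(v,H \right)} = -56$ ($I{\left(v,H \right)} = 2 - 58 = -56$)
$\left(I{\left(m{\left(-5 \right)},-35 \right)} + 2920\right) \left(-3587 + 2116\right) = \left(-56 + 2920\right) \left(-3587 + 2116\right) = 2864 \left(-1471\right) = -4212944$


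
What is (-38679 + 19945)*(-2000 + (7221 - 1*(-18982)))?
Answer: -453419002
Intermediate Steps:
(-38679 + 19945)*(-2000 + (7221 - 1*(-18982))) = -18734*(-2000 + (7221 + 18982)) = -18734*(-2000 + 26203) = -18734*24203 = -453419002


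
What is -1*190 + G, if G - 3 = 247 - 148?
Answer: -88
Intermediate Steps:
G = 102 (G = 3 + (247 - 148) = 3 + 99 = 102)
-1*190 + G = -1*190 + 102 = -190 + 102 = -88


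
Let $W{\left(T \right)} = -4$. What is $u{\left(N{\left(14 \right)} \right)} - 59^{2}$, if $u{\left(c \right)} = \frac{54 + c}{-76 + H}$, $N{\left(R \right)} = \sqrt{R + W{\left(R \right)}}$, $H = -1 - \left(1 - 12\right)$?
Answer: $- \frac{38300}{11} - \frac{\sqrt{10}}{66} \approx -3481.9$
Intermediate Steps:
$H = 10$ ($H = -1 - -11 = -1 + 11 = 10$)
$N{\left(R \right)} = \sqrt{-4 + R}$ ($N{\left(R \right)} = \sqrt{R - 4} = \sqrt{-4 + R}$)
$u{\left(c \right)} = - \frac{9}{11} - \frac{c}{66}$ ($u{\left(c \right)} = \frac{54 + c}{-76 + 10} = \frac{54 + c}{-66} = \left(54 + c\right) \left(- \frac{1}{66}\right) = - \frac{9}{11} - \frac{c}{66}$)
$u{\left(N{\left(14 \right)} \right)} - 59^{2} = \left(- \frac{9}{11} - \frac{\sqrt{-4 + 14}}{66}\right) - 59^{2} = \left(- \frac{9}{11} - \frac{\sqrt{10}}{66}\right) - 3481 = - \frac{38300}{11} - \frac{\sqrt{10}}{66}$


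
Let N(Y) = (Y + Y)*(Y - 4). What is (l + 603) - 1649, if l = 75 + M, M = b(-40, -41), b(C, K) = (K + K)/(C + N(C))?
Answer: -1689581/1740 ≈ -971.02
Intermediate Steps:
N(Y) = 2*Y*(-4 + Y) (N(Y) = (2*Y)*(-4 + Y) = 2*Y*(-4 + Y))
b(C, K) = 2*K/(C + 2*C*(-4 + C)) (b(C, K) = (K + K)/(C + 2*C*(-4 + C)) = (2*K)/(C + 2*C*(-4 + C)) = 2*K/(C + 2*C*(-4 + C)))
M = -41/1740 (M = 2*(-41)/(-40*(-7 + 2*(-40))) = 2*(-41)*(-1/40)/(-7 - 80) = 2*(-41)*(-1/40)/(-87) = 2*(-41)*(-1/40)*(-1/87) = -41/1740 ≈ -0.023563)
l = 130459/1740 (l = 75 - 41/1740 = 130459/1740 ≈ 74.976)
(l + 603) - 1649 = (130459/1740 + 603) - 1649 = 1179679/1740 - 1649 = -1689581/1740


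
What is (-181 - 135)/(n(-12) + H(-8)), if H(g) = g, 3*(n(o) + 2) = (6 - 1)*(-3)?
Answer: 316/15 ≈ 21.067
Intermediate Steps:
n(o) = -7 (n(o) = -2 + ((6 - 1)*(-3))/3 = -2 + (5*(-3))/3 = -2 + (⅓)*(-15) = -2 - 5 = -7)
(-181 - 135)/(n(-12) + H(-8)) = (-181 - 135)/(-7 - 8) = -316/(-15) = -316*(-1/15) = 316/15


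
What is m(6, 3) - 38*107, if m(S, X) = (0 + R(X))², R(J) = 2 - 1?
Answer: -4065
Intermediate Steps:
R(J) = 1
m(S, X) = 1 (m(S, X) = (0 + 1)² = 1² = 1)
m(6, 3) - 38*107 = 1 - 38*107 = 1 - 4066 = -4065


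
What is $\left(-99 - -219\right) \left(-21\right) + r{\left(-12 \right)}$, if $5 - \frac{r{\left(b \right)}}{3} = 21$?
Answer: $-2568$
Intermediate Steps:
$r{\left(b \right)} = -48$ ($r{\left(b \right)} = 15 - 63 = -48$)
$\left(-99 - -219\right) \left(-21\right) + r{\left(-12 \right)} = \left(-99 - -219\right) \left(-21\right) - 48 = \left(-99 + 219\right) \left(-21\right) - 48 = 120 \left(-21\right) - 48 = -2520 - 48 = -2568$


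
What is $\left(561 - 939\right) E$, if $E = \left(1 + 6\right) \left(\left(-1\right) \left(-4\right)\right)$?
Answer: $-10584$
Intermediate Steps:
$E = 28$ ($E = 7 \cdot 4 = 28$)
$\left(561 - 939\right) E = \left(561 - 939\right) 28 = \left(-378\right) 28 = -10584$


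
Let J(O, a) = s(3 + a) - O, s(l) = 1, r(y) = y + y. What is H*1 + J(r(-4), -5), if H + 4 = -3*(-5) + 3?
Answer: 23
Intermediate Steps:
r(y) = 2*y
H = 14 (H = -4 + (-3*(-5) + 3) = -4 + (15 + 3) = -4 + 18 = 14)
J(O, a) = 1 - O
H*1 + J(r(-4), -5) = 14*1 + (1 - 2*(-4)) = 14 + (1 - 1*(-8)) = 14 + (1 + 8) = 14 + 9 = 23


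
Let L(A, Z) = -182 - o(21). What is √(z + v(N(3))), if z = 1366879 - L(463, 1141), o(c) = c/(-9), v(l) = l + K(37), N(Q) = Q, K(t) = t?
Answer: 4*√768993/3 ≈ 1169.2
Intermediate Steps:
v(l) = 37 + l (v(l) = l + 37 = 37 + l)
o(c) = -c/9 (o(c) = c*(-⅑) = -c/9)
L(A, Z) = -539/3 (L(A, Z) = -182 - (-1)*21/9 = -182 - 1*(-7/3) = -182 + 7/3 = -539/3)
z = 4101176/3 (z = 1366879 - 1*(-539/3) = 1366879 + 539/3 = 4101176/3 ≈ 1.3671e+6)
√(z + v(N(3))) = √(4101176/3 + (37 + 3)) = √(4101176/3 + 40) = √(4101296/3) = 4*√768993/3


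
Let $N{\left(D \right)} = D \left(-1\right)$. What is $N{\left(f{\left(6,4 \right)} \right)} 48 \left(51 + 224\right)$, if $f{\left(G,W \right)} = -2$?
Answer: $26400$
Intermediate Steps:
$N{\left(D \right)} = - D$
$N{\left(f{\left(6,4 \right)} \right)} 48 \left(51 + 224\right) = \left(-1\right) \left(-2\right) 48 \left(51 + 224\right) = 2 \cdot 48 \cdot 275 = 2 \cdot 13200 = 26400$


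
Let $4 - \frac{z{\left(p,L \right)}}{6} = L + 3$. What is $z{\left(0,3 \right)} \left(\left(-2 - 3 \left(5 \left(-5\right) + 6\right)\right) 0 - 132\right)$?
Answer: $1584$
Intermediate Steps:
$z{\left(p,L \right)} = 6 - 6 L$ ($z{\left(p,L \right)} = 24 - 6 \left(L + 3\right) = 24 - 6 \left(3 + L\right) = 24 - \left(18 + 6 L\right) = 6 - 6 L$)
$z{\left(0,3 \right)} \left(\left(-2 - 3 \left(5 \left(-5\right) + 6\right)\right) 0 - 132\right) = \left(6 - 18\right) \left(\left(-2 - 3 \left(5 \left(-5\right) + 6\right)\right) 0 - 132\right) = \left(6 - 18\right) \left(\left(-2 - 3 \left(-25 + 6\right)\right) 0 - 132\right) = - 12 \left(\left(-2 - -57\right) 0 - 132\right) = - 12 \left(\left(-2 + 57\right) 0 - 132\right) = - 12 \left(55 \cdot 0 - 132\right) = - 12 \left(0 - 132\right) = \left(-12\right) \left(-132\right) = 1584$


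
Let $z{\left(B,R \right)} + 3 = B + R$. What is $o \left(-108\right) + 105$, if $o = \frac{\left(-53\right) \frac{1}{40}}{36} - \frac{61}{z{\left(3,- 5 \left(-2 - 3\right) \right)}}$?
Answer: $\frac{74499}{200} \approx 372.5$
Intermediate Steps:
$z{\left(B,R \right)} = -3 + B + R$ ($z{\left(B,R \right)} = -3 + \left(B + R\right) = -3 + B + R$)
$o = - \frac{17833}{7200}$ ($o = \frac{\left(-53\right) \frac{1}{40}}{36} - \frac{61}{-3 + 3 - 5 \left(-2 - 3\right)} = \left(-53\right) \frac{1}{40} \cdot \frac{1}{36} - \frac{61}{-3 + 3 - -25} = \left(- \frac{53}{40}\right) \frac{1}{36} - \frac{61}{-3 + 3 + 25} = - \frac{53}{1440} - \frac{61}{25} = - \frac{17833}{7200} \approx -2.4768$)
$o \left(-108\right) + 105 = \left(- \frac{17833}{7200}\right) \left(-108\right) + 105 = \frac{53499}{200} + 105 = \frac{74499}{200}$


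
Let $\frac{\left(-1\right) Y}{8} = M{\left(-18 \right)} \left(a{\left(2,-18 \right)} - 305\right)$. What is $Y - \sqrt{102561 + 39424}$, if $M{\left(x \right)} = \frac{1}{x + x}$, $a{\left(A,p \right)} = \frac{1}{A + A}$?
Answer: $- \frac{1219}{18} - \sqrt{141985} \approx -444.53$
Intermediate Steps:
$a{\left(A,p \right)} = \frac{1}{2 A}$
$M{\left(x \right)} = \frac{1}{2 x}$
$Y = - \frac{1219}{18}$ ($Y = - 8 \frac{1}{2 \left(-18\right)} \left(\frac{1}{2 \cdot 2} - 305\right) = - 8 \cdot \frac{1}{2} \left(- \frac{1}{18}\right) \left(\frac{1}{2} \cdot \frac{1}{2} - 305\right) = - 8 \left(- \frac{\frac{1}{4} - 305}{36}\right) = - 8 \left(\left(- \frac{1}{36}\right) \left(- \frac{1219}{4}\right)\right) = \left(-8\right) \frac{1219}{144} = - \frac{1219}{18} \approx -67.722$)
$Y - \sqrt{102561 + 39424} = - \frac{1219}{18} - \sqrt{102561 + 39424} = - \frac{1219}{18} - \sqrt{141985}$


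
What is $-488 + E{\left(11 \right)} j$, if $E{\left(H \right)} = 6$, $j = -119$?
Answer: $-1202$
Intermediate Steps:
$-488 + E{\left(11 \right)} j = -488 + 6 \left(-119\right) = -488 - 714 = -1202$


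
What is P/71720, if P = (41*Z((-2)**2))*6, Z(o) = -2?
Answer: -123/17930 ≈ -0.0068600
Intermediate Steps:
P = -492 (P = (41*(-2))*6 = -82*6 = -492)
P/71720 = -492/71720 = -492*1/71720 = -123/17930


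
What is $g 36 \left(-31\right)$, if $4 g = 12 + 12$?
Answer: $-6696$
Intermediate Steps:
$g = 6$ ($g = \frac{12 + 12}{4} = \frac{1}{4} \cdot 24 = 6$)
$g 36 \left(-31\right) = 6 \cdot 36 \left(-31\right) = 216 \left(-31\right) = -6696$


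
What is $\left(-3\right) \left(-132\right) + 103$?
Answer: $499$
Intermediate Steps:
$\left(-3\right) \left(-132\right) + 103 = 396 + 103 = 499$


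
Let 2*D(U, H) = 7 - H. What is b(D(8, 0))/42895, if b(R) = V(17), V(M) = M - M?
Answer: 0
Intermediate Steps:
D(U, H) = 7/2 - H/2 (D(U, H) = (7 - H)/2 = 7/2 - H/2)
V(M) = 0
b(R) = 0
b(D(8, 0))/42895 = 0/42895 = 0*(1/42895) = 0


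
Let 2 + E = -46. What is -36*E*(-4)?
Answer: -6912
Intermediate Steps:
E = -48 (E = -2 - 46 = -48)
-36*E*(-4) = -36*(-48)*(-4) = 1728*(-4) = -6912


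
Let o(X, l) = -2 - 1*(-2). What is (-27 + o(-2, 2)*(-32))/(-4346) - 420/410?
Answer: -4425/4346 ≈ -1.0182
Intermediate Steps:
o(X, l) = 0 (o(X, l) = -2 + 2 = 0)
(-27 + o(-2, 2)*(-32))/(-4346) - 420/410 = (-27 + 0*(-32))/(-4346) - 420/410 = (-27 + 0)*(-1/4346) - 420*1/410 = -27*(-1/4346) - 42/41 = 27/4346 - 42/41 = -4425/4346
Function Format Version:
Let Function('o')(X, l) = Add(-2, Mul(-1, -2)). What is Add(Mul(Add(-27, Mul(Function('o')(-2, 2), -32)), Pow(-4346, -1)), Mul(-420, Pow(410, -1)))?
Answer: Rational(-4425, 4346) ≈ -1.0182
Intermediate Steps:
Function('o')(X, l) = 0 (Function('o')(X, l) = Add(-2, 2) = 0)
Add(Mul(Add(-27, Mul(Function('o')(-2, 2), -32)), Pow(-4346, -1)), Mul(-420, Pow(410, -1))) = Add(Mul(Add(-27, Mul(0, -32)), Pow(-4346, -1)), Mul(-420, Pow(410, -1))) = Add(Mul(Add(-27, 0), Rational(-1, 4346)), Mul(-420, Rational(1, 410))) = Add(Mul(-27, Rational(-1, 4346)), Rational(-42, 41)) = Add(Rational(27, 4346), Rational(-42, 41)) = Rational(-4425, 4346)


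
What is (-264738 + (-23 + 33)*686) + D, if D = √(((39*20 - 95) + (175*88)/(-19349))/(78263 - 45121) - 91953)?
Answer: -257878 + I*√312503517582347832982/58296778 ≈ -2.5788e+5 + 303.24*I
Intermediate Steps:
D = I*√312503517582347832982/58296778 (D = √(((780 - 95) + 15400*(-1/19349))/33142 - 91953) = √((685 - 1400/1759)*(1/33142) - 91953) = √((1203515/1759)*(1/33142) - 91953) = √(1203515/58296778 - 91953) = √(-5360562423919/58296778) = I*√312503517582347832982/58296778 ≈ 303.24*I)
(-264738 + (-23 + 33)*686) + D = (-264738 + (-23 + 33)*686) + I*√312503517582347832982/58296778 = (-264738 + 10*686) + I*√312503517582347832982/58296778 = (-264738 + 6860) + I*√312503517582347832982/58296778 = -257878 + I*√312503517582347832982/58296778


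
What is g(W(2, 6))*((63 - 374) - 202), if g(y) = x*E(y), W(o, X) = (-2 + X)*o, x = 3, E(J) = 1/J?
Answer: -1539/8 ≈ -192.38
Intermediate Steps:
W(o, X) = o*(-2 + X)
g(y) = 3/y
g(W(2, 6))*((63 - 374) - 202) = (3/((2*(-2 + 6))))*((63 - 374) - 202) = (3/((2*4)))*(-311 - 202) = (3/8)*(-513) = -1539/8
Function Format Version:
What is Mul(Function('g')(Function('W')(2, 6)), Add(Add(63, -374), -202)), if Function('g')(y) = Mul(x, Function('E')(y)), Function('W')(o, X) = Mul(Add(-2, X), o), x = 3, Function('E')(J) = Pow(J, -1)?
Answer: Rational(-1539, 8) ≈ -192.38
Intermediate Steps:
Function('W')(o, X) = Mul(o, Add(-2, X))
Function('g')(y) = Mul(3, Pow(y, -1))
Mul(Function('g')(Function('W')(2, 6)), Add(Add(63, -374), -202)) = Mul(Mul(3, Pow(Mul(2, Add(-2, 6)), -1)), Add(Add(63, -374), -202)) = Mul(Mul(3, Pow(Mul(2, 4), -1)), Add(-311, -202)) = Mul(Mul(3, Pow(8, -1)), -513) = Mul(Mul(3, Rational(1, 8)), -513) = Mul(Rational(3, 8), -513) = Rational(-1539, 8)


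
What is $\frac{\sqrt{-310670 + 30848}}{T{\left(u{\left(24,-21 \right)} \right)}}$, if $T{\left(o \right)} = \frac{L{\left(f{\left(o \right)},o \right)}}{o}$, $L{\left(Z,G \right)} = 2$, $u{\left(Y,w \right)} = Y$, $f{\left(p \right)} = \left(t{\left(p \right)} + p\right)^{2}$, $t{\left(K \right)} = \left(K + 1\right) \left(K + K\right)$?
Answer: $12 i \sqrt{279822} \approx 6347.8 i$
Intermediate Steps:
$t{\left(K \right)} = 2 K \left(1 + K\right)$ ($t{\left(K \right)} = \left(1 + K\right) 2 K = 2 K \left(1 + K\right)$)
$f{\left(p \right)} = \left(p + 2 p \left(1 + p\right)\right)^{2}$ ($f{\left(p \right)} = \left(2 p \left(1 + p\right) + p\right)^{2} = \left(p + 2 p \left(1 + p\right)\right)^{2}$)
$T{\left(o \right)} = \frac{2}{o}$
$\frac{\sqrt{-310670 + 30848}}{T{\left(u{\left(24,-21 \right)} \right)}} = \frac{\sqrt{-310670 + 30848}}{2 \cdot \frac{1}{24}} = \frac{\sqrt{-279822}}{2 \cdot \frac{1}{24}} = i \sqrt{279822} \frac{1}{\frac{1}{12}} = i \sqrt{279822} \cdot 12 = 12 i \sqrt{279822}$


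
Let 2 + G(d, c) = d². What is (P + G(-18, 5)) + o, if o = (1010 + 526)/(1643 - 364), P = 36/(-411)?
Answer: 56616890/175223 ≈ 323.11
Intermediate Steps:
P = -12/137 (P = 36*(-1/411) = -12/137 ≈ -0.087591)
G(d, c) = -2 + d²
o = 1536/1279 ≈ 1.2009
(P + G(-18, 5)) + o = (-12/137 + (-2 + (-18)²)) + 1536/1279 = (-12/137 + (-2 + 324)) + 1536/1279 = (-12/137 + 322) + 1536/1279 = 44102/137 + 1536/1279 = 56616890/175223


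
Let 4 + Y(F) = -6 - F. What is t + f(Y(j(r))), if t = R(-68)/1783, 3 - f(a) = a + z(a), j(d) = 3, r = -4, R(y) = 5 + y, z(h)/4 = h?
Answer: 121181/1783 ≈ 67.965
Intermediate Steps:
z(h) = 4*h
Y(F) = -10 - F (Y(F) = -4 + (-6 - F) = -10 - F)
f(a) = 3 - 5*a (f(a) = 3 - (a + 4*a) = 3 - 5*a)
t = -63/1783 (t = (5 - 68)/1783 = -63*1/1783 = -63/1783 ≈ -0.035334)
t + f(Y(j(r))) = -63/1783 + (3 - 5*(-10 - 1*3)) = -63/1783 + (3 - 5*(-10 - 3)) = -63/1783 + (3 - 5*(-13)) = -63/1783 + (3 + 65) = -63/1783 + 68 = 121181/1783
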